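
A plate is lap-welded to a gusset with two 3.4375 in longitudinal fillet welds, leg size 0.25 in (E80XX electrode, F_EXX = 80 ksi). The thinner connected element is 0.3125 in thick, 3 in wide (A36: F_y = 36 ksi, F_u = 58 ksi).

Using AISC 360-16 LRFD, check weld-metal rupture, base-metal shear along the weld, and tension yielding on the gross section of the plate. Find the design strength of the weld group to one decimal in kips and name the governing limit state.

30.4 kips (gross-section yield governs)

Weld metal: throat = 0.707×0.25 = 0.17675 in, L = 2×3.4375 = 6.875 in. φR_n = 0.75 × 0.6 × 80 × 0.17675 × 6.875 = 43.7 kips.
Base metal shear (0.3125 in plate): yield φR_n = 1.0×0.6×36×0.3125×6.875 = 46.4 kips; rupture φR_n = 0.75×0.6×58×0.3125×6.875 = 56.1 kips; take 46.4 kips (yield).
Tension yield (gross): A_g = 3×0.3125 = 0.9375 in². φR_n = 0.90 × 36 × 0.9375 = 30.4 kips.
Governing: min(43.7, 46.4, 30.4) = 30.4 kips → gross-section yield.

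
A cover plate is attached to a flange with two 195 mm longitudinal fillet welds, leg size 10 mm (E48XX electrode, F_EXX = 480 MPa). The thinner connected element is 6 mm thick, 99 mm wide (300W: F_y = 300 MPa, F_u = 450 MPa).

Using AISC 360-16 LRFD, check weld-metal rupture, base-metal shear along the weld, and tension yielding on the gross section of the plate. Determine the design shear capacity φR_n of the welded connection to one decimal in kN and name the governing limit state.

160.4 kN (gross-section yield governs)

Weld metal: throat = 0.707×10 = 7.07 mm, L = 2×195 = 390 mm. φR_n = 0.75 × 0.6 × 480 × 7.07 × 390 = 595.6 kN.
Base metal shear (6 mm plate): yield φR_n = 1.0×0.6×300×6×390 = 421.2 kN; rupture φR_n = 0.75×0.6×450×6×390 = 473.9 kN; take 421.2 kN (yield).
Tension yield (gross): A_g = 99×6 = 594 mm². φR_n = 0.90 × 300 × 594 = 160.4 kN.
Governing: min(595.6, 421.2, 160.4) = 160.4 kN → gross-section yield.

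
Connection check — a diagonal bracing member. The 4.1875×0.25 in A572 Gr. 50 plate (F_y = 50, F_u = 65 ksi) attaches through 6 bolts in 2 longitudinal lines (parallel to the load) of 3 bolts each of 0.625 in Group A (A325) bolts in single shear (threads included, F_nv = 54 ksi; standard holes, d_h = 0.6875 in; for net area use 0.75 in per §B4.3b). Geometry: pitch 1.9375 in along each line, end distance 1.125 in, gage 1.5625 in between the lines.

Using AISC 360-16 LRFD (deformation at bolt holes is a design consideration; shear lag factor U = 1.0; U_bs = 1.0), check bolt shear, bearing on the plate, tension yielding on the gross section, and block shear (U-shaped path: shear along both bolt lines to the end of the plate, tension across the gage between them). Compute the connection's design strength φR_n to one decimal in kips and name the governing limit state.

47.1 kips (gross-section yield governs)

Bolt shear: A_b = π(0.625)²/4 = 0.3068 in². φR_n = 0.75 × 54 × 0.3068 × 6 × 1 = 74.6 kips.
Bearing (0.25 in plate, F_u = 65 ksi): end bolts L_c = 1.125 − 0.6875/2 = 0.78125, R_n = min(1.2×0.78125×0.25×65, 2.4×0.625×0.25×65) = 15.234 kips/bolt; interior L_c = 1.9375 − 0.6875 = 1.25, R_n = 24.375 kips/bolt. φR_n = 0.75 × (2×15.234 + 4×24.375) = 96.0 kips.
Tension yield (gross): A_g = 4.1875×0.25 = 1.0469 in². φR_n = 0.90 × 50 × 1.0469 = 47.1 kips.
Block shear: shear path 2×[1.125+2×1.9375] = 2×5 in, A_gv = 2.5, A_nv = 2×(5 − 2.5×0.75)×0.25 = 1.5625 in²; tension across gage: (1.5625 − 1×0.75)×0.25 = 0.20313 in². R_n = min(0.6×65×1.5625, 0.6×50×2.5) + 1.0×65×0.20313 = min(60.938, 75) + 13.203 = 74.141 kips. φR_n = 0.75 × 74.141 = 55.6 kips.
Governing: min(74.6, 96.0, 47.1, 55.6) = 47.1 kips → gross-section yield.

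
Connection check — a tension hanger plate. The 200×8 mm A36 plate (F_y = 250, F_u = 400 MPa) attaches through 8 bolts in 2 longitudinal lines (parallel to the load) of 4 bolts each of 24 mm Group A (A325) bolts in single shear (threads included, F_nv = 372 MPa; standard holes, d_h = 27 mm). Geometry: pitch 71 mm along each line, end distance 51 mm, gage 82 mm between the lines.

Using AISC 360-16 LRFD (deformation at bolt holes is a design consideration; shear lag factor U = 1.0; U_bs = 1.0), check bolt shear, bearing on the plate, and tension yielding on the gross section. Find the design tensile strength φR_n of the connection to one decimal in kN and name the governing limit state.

360.0 kN (gross-section yield governs)

Bolt shear: A_b = π(24)²/4 = 452.39 mm². φR_n = 0.75 × 372 × 452.39 × 8 × 1 = 1009.7 kN.
Bearing (8 mm plate, F_u = 400 MPa): end bolts L_c = 51 − 27/2 = 37.5, R_n = min(1.2×37.5×8×400, 2.4×24×8×400) = 144 kN/bolt; interior L_c = 71 − 27 = 44, R_n = 168.96 kN/bolt. φR_n = 0.75 × (2×144 + 6×168.96) = 976.3 kN.
Tension yield (gross): A_g = 200×8 = 1600 mm². φR_n = 0.90 × 250 × 1600 = 360.0 kN.
Governing: min(1009.7, 976.3, 360.0) = 360.0 kN → gross-section yield.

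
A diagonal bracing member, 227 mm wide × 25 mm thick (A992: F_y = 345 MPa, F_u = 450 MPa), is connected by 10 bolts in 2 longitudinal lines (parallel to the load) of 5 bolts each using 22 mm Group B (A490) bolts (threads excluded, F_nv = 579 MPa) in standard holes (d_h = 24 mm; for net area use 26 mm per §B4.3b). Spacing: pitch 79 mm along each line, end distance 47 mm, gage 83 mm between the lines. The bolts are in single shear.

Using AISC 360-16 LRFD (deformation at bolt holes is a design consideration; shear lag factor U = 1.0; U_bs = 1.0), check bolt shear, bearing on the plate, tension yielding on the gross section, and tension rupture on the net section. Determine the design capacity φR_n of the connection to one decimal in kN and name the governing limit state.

Bolt shear: A_b = π(22)²/4 = 380.13 mm². φR_n = 0.75 × 579 × 380.13 × 10 × 1 = 1650.7 kN.
Bearing (25 mm plate, F_u = 450 MPa): end bolts L_c = 47 − 24/2 = 35, R_n = min(1.2×35×25×450, 2.4×22×25×450) = 472.5 kN/bolt; interior L_c = 79 − 24 = 55, R_n = 594 kN/bolt. φR_n = 0.75 × (2×472.5 + 8×594) = 4272.8 kN.
Tension yield (gross): A_g = 227×25 = 5675 mm². φR_n = 0.90 × 345 × 5675 = 1762.1 kN.
Tension rupture (net): A_n = (227 − 2×26)×25 = 4375 mm² (U = 1.0, A_e = A_n). φR_n = 0.75 × 450 × 4375 = 1476.6 kN.
Governing: min(1650.7, 4272.8, 1762.1, 1476.6) = 1476.6 kN → net-section rupture.

1476.6 kN (net-section rupture governs)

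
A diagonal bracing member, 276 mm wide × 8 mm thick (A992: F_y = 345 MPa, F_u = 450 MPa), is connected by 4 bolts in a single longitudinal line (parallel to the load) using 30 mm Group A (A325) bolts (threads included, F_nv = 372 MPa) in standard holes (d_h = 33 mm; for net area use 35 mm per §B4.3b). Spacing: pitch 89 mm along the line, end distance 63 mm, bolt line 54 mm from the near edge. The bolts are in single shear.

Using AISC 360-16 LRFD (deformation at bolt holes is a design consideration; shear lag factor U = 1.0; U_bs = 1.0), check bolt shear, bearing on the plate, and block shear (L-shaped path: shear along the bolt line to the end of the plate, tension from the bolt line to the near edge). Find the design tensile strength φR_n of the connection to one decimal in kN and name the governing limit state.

434.7 kN (block shear governs)

Bolt shear: A_b = π(30)²/4 = 706.86 mm². φR_n = 0.75 × 372 × 706.86 × 4 × 1 = 788.9 kN.
Bearing (8 mm plate, F_u = 450 MPa): end bolts L_c = 63 − 33/2 = 46.5, R_n = min(1.2×46.5×8×450, 2.4×30×8×450) = 200.88 kN/bolt; interior L_c = 89 − 33 = 56, R_n = 241.92 kN/bolt. φR_n = 0.75 × (1×200.88 + 3×241.92) = 695.0 kN.
Block shear: shear path 1×[63+3×89] = 1×330 mm, A_gv = 2640, A_nv = 1×(330 − 3.5×35)×8 = 1660 mm²; tension to near edge: (54 − 0.5×35)×8 = 292 mm². R_n = min(0.6×450×1660, 0.6×345×2640) + 1.0×450×292 = min(448.2, 546.48) + 131.4 = 579.6 kN. φR_n = 0.75 × 579.6 = 434.7 kN.
Governing: min(788.9, 695.0, 434.7) = 434.7 kN → block shear.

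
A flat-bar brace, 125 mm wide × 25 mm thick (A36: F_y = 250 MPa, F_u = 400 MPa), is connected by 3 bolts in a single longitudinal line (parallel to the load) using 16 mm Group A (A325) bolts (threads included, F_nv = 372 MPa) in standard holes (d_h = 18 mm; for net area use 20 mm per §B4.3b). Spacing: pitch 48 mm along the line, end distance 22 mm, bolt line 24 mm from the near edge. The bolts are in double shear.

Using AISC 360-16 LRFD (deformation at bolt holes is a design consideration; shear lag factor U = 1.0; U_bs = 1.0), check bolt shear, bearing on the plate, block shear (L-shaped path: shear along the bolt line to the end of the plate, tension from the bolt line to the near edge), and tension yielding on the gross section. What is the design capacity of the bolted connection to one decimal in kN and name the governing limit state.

Bolt shear: A_b = π(16)²/4 = 201.06 mm². φR_n = 0.75 × 372 × 201.06 × 3 × 2 = 336.6 kN.
Bearing (25 mm plate, F_u = 400 MPa): end bolts L_c = 22 − 18/2 = 13, R_n = min(1.2×13×25×400, 2.4×16×25×400) = 156 kN/bolt; interior L_c = 48 − 18 = 30, R_n = 360 kN/bolt. φR_n = 0.75 × (1×156 + 2×360) = 657.0 kN.
Block shear: shear path 1×[22+2×48] = 1×118 mm, A_gv = 2950, A_nv = 1×(118 − 2.5×20)×25 = 1700 mm²; tension to near edge: (24 − 0.5×20)×25 = 350 mm². R_n = min(0.6×400×1700, 0.6×250×2950) + 1.0×400×350 = min(408, 442.5) + 140 = 548 kN. φR_n = 0.75 × 548 = 411.0 kN.
Tension yield (gross): A_g = 125×25 = 3125 mm². φR_n = 0.90 × 250 × 3125 = 703.1 kN.
Governing: min(336.6, 657.0, 411.0, 703.1) = 336.6 kN → bolt shear.

336.6 kN (bolt shear governs)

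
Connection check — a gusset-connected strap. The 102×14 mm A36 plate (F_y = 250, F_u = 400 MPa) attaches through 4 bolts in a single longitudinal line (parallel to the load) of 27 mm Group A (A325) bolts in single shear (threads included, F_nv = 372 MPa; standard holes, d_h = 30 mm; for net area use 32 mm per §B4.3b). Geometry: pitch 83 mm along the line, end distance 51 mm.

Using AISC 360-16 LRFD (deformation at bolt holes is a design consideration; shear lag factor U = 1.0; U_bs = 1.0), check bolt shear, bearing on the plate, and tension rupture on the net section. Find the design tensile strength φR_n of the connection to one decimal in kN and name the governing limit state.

294.0 kN (net-section rupture governs)

Bolt shear: A_b = π(27)²/4 = 572.56 mm². φR_n = 0.75 × 372 × 572.56 × 4 × 1 = 639.0 kN.
Bearing (14 mm plate, F_u = 400 MPa): end bolts L_c = 51 − 30/2 = 36, R_n = min(1.2×36×14×400, 2.4×27×14×400) = 241.92 kN/bolt; interior L_c = 83 − 30 = 53, R_n = 356.16 kN/bolt. φR_n = 0.75 × (1×241.92 + 3×356.16) = 982.8 kN.
Tension rupture (net): A_n = (102 − 1×32)×14 = 980 mm² (U = 1.0, A_e = A_n). φR_n = 0.75 × 400 × 980 = 294.0 kN.
Governing: min(639.0, 982.8, 294.0) = 294.0 kN → net-section rupture.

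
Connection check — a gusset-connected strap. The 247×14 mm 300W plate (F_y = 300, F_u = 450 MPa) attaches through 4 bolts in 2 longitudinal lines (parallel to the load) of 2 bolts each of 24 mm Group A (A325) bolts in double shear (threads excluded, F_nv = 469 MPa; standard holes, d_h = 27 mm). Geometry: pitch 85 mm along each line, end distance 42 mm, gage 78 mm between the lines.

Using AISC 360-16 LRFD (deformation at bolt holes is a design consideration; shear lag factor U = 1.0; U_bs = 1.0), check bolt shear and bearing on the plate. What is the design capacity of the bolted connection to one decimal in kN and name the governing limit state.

867.5 kN (bearing governs)

Bolt shear: A_b = π(24)²/4 = 452.39 mm². φR_n = 0.75 × 469 × 452.39 × 4 × 2 = 1273.0 kN.
Bearing (14 mm plate, F_u = 450 MPa): end bolts L_c = 42 − 27/2 = 28.5, R_n = min(1.2×28.5×14×450, 2.4×24×14×450) = 215.46 kN/bolt; interior L_c = 85 − 27 = 58, R_n = 362.88 kN/bolt. φR_n = 0.75 × (2×215.46 + 2×362.88) = 867.5 kN.
Governing: min(1273.0, 867.5) = 867.5 kN → bearing.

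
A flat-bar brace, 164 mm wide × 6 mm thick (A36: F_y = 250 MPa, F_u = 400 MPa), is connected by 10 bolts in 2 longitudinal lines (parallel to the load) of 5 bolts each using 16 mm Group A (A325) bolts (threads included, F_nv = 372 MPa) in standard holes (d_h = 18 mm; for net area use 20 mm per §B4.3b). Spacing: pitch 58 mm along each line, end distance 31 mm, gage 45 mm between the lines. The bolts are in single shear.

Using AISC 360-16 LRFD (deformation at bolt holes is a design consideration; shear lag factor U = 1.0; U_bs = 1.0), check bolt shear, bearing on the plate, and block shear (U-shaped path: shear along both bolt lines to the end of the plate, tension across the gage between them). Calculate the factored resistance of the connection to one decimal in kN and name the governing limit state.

Bolt shear: A_b = π(16)²/4 = 201.06 mm². φR_n = 0.75 × 372 × 201.06 × 10 × 1 = 561.0 kN.
Bearing (6 mm plate, F_u = 400 MPa): end bolts L_c = 31 − 18/2 = 22, R_n = min(1.2×22×6×400, 2.4×16×6×400) = 63.36 kN/bolt; interior L_c = 58 − 18 = 40, R_n = 92.16 kN/bolt. φR_n = 0.75 × (2×63.36 + 8×92.16) = 648.0 kN.
Block shear: shear path 2×[31+4×58] = 2×263 mm, A_gv = 3156, A_nv = 2×(263 − 4.5×20)×6 = 2076 mm²; tension across gage: (45 − 1×20)×6 = 150 mm². R_n = min(0.6×400×2076, 0.6×250×3156) + 1.0×400×150 = min(498.24, 473.4) + 60 = 533.4 kN. φR_n = 0.75 × 533.4 = 400.1 kN.
Governing: min(561.0, 648.0, 400.1) = 400.1 kN → block shear.

400.1 kN (block shear governs)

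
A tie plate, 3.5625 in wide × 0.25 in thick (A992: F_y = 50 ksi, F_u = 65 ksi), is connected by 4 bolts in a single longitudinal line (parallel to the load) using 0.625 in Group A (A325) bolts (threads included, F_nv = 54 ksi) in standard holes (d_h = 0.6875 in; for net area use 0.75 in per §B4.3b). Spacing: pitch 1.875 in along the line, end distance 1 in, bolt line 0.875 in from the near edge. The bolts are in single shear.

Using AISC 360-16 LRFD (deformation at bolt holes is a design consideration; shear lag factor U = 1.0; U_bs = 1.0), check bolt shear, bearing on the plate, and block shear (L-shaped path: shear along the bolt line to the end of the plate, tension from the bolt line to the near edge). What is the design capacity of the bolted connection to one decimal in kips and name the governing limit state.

Bolt shear: A_b = π(0.625)²/4 = 0.3068 in². φR_n = 0.75 × 54 × 0.3068 × 4 × 1 = 49.7 kips.
Bearing (0.25 in plate, F_u = 65 ksi): end bolts L_c = 1 − 0.6875/2 = 0.65625, R_n = min(1.2×0.65625×0.25×65, 2.4×0.625×0.25×65) = 12.797 kips/bolt; interior L_c = 1.875 − 0.6875 = 1.1875, R_n = 23.156 kips/bolt. φR_n = 0.75 × (1×12.797 + 3×23.156) = 61.7 kips.
Block shear: shear path 1×[1+3×1.875] = 1×6.625 in, A_gv = 1.6563, A_nv = 1×(6.625 − 3.5×0.75)×0.25 = 1 in²; tension to near edge: (0.875 − 0.5×0.75)×0.25 = 0.125 in². R_n = min(0.6×65×1, 0.6×50×1.6563) + 1.0×65×0.125 = min(39, 49.689) + 8.125 = 47.125 kips. φR_n = 0.75 × 47.125 = 35.3 kips.
Governing: min(49.7, 61.7, 35.3) = 35.3 kips → block shear.

35.3 kips (block shear governs)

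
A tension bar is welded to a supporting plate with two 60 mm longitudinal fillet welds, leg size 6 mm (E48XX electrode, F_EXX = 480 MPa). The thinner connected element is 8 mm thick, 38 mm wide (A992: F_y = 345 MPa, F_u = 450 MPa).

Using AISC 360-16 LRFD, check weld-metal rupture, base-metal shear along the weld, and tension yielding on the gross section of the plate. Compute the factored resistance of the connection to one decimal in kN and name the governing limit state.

Weld metal: throat = 0.707×6 = 4.242 mm, L = 2×60 = 120 mm. φR_n = 0.75 × 0.6 × 480 × 4.242 × 120 = 110.0 kN.
Base metal shear (8 mm plate): yield φR_n = 1.0×0.6×345×8×120 = 198.7 kN; rupture φR_n = 0.75×0.6×450×8×120 = 194.4 kN; take 194.4 kN (rupture).
Tension yield (gross): A_g = 38×8 = 304 mm². φR_n = 0.90 × 345 × 304 = 94.4 kN.
Governing: min(110.0, 194.4, 94.4) = 94.4 kN → gross-section yield.

94.4 kN (gross-section yield governs)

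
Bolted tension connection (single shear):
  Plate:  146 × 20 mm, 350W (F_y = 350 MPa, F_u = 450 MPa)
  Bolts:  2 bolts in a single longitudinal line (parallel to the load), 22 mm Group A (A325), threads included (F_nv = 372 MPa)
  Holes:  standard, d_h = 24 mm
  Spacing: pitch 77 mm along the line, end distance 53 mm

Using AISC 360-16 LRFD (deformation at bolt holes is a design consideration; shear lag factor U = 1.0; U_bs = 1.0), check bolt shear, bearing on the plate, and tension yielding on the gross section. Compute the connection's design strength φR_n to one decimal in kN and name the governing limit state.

212.1 kN (bolt shear governs)

Bolt shear: A_b = π(22)²/4 = 380.13 mm². φR_n = 0.75 × 372 × 380.13 × 2 × 1 = 212.1 kN.
Bearing (20 mm plate, F_u = 450 MPa): end bolts L_c = 53 − 24/2 = 41, R_n = min(1.2×41×20×450, 2.4×22×20×450) = 442.8 kN/bolt; interior L_c = 77 − 24 = 53, R_n = 475.2 kN/bolt. φR_n = 0.75 × (1×442.8 + 1×475.2) = 688.5 kN.
Tension yield (gross): A_g = 146×20 = 2920 mm². φR_n = 0.90 × 350 × 2920 = 919.8 kN.
Governing: min(212.1, 688.5, 919.8) = 212.1 kN → bolt shear.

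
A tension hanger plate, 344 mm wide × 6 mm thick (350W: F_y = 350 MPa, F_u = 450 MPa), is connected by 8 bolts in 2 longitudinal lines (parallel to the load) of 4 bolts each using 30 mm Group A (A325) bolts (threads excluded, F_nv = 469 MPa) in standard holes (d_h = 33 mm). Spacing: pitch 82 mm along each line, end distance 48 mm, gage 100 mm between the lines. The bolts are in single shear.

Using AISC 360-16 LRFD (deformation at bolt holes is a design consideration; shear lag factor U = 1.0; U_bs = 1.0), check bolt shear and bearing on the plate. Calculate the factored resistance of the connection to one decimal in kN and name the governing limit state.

Bolt shear: A_b = π(30)²/4 = 706.86 mm². φR_n = 0.75 × 469 × 706.86 × 8 × 1 = 1989.1 kN.
Bearing (6 mm plate, F_u = 450 MPa): end bolts L_c = 48 − 33/2 = 31.5, R_n = min(1.2×31.5×6×450, 2.4×30×6×450) = 102.06 kN/bolt; interior L_c = 82 − 33 = 49, R_n = 158.76 kN/bolt. φR_n = 0.75 × (2×102.06 + 6×158.76) = 867.5 kN.
Governing: min(1989.1, 867.5) = 867.5 kN → bearing.

867.5 kN (bearing governs)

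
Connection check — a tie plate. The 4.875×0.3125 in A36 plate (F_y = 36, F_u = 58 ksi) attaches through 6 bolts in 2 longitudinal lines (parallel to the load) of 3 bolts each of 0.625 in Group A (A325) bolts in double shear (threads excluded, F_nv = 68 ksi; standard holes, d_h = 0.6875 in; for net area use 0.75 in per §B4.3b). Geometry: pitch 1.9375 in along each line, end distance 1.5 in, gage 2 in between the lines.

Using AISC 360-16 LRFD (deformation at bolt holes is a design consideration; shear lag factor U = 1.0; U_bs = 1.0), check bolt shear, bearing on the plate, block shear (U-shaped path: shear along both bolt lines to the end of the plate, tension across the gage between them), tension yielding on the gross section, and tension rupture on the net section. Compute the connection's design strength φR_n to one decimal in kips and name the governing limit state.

45.9 kips (net-section rupture governs)

Bolt shear: A_b = π(0.625)²/4 = 0.3068 in². φR_n = 0.75 × 68 × 0.3068 × 6 × 2 = 187.8 kips.
Bearing (0.3125 in plate, F_u = 58 ksi): end bolts L_c = 1.5 − 0.6875/2 = 1.15625, R_n = min(1.2×1.15625×0.3125×58, 2.4×0.625×0.3125×58) = 25.148 kips/bolt; interior L_c = 1.9375 − 0.6875 = 1.25, R_n = 27.188 kips/bolt. φR_n = 0.75 × (2×25.148 + 4×27.188) = 119.3 kips.
Block shear: shear path 2×[1.5+2×1.9375] = 2×5.375 in, A_gv = 3.3594, A_nv = 2×(5.375 − 2.5×0.75)×0.3125 = 2.1875 in²; tension across gage: (2 − 1×0.75)×0.3125 = 0.39063 in². R_n = min(0.6×58×2.1875, 0.6×36×3.3594) + 1.0×58×0.39063 = min(76.125, 72.563) + 22.657 = 95.22 kips. φR_n = 0.75 × 95.22 = 71.4 kips.
Tension yield (gross): A_g = 4.875×0.3125 = 1.5234 in². φR_n = 0.90 × 36 × 1.5234 = 49.4 kips.
Tension rupture (net): A_n = (4.875 − 2×0.75)×0.3125 = 1.0547 in² (U = 1.0, A_e = A_n). φR_n = 0.75 × 58 × 1.0547 = 45.9 kips.
Governing: min(187.8, 119.3, 71.4, 49.4, 45.9) = 45.9 kips → net-section rupture.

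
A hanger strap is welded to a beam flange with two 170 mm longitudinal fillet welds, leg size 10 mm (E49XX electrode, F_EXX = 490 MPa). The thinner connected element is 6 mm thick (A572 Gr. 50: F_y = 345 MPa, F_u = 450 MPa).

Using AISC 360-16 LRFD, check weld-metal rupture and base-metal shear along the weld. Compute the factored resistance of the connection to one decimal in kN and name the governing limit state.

413.1 kN (base-metal shear governs)

Weld metal: throat = 0.707×10 = 7.07 mm, L = 2×170 = 340 mm. φR_n = 0.75 × 0.6 × 490 × 7.07 × 340 = 530.0 kN.
Base metal shear (6 mm plate): yield φR_n = 1.0×0.6×345×6×340 = 422.3 kN; rupture φR_n = 0.75×0.6×450×6×340 = 413.1 kN; take 413.1 kN (rupture).
Governing: min(530.0, 413.1) = 413.1 kN → base-metal shear.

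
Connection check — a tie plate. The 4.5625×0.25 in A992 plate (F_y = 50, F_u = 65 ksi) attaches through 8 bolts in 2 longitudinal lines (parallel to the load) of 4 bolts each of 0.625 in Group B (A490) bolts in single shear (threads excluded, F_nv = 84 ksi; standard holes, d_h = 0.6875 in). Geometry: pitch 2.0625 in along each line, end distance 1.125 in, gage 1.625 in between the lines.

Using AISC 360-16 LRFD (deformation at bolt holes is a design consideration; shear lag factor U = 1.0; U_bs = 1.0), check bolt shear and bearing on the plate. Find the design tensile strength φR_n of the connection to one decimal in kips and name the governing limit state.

Bolt shear: A_b = π(0.625)²/4 = 0.3068 in². φR_n = 0.75 × 84 × 0.3068 × 8 × 1 = 154.6 kips.
Bearing (0.25 in plate, F_u = 65 ksi): end bolts L_c = 1.125 − 0.6875/2 = 0.78125, R_n = min(1.2×0.78125×0.25×65, 2.4×0.625×0.25×65) = 15.234 kips/bolt; interior L_c = 2.0625 − 0.6875 = 1.375, R_n = 24.375 kips/bolt. φR_n = 0.75 × (2×15.234 + 6×24.375) = 132.5 kips.
Governing: min(154.6, 132.5) = 132.5 kips → bearing.

132.5 kips (bearing governs)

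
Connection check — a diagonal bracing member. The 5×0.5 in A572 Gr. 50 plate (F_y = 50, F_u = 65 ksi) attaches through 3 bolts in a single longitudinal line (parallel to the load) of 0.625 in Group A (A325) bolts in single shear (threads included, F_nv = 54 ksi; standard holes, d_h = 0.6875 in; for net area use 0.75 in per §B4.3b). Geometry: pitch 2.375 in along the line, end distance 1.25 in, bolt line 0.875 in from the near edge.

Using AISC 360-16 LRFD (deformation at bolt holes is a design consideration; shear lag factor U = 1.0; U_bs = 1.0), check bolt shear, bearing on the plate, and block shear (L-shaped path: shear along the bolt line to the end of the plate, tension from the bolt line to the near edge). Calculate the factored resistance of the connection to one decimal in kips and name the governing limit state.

37.3 kips (bolt shear governs)

Bolt shear: A_b = π(0.625)²/4 = 0.3068 in². φR_n = 0.75 × 54 × 0.3068 × 3 × 1 = 37.3 kips.
Bearing (0.5 in plate, F_u = 65 ksi): end bolts L_c = 1.25 − 0.6875/2 = 0.90625, R_n = min(1.2×0.90625×0.5×65, 2.4×0.625×0.5×65) = 35.344 kips/bolt; interior L_c = 2.375 − 0.6875 = 1.6875, R_n = 48.75 kips/bolt. φR_n = 0.75 × (1×35.344 + 2×48.75) = 99.6 kips.
Block shear: shear path 1×[1.25+2×2.375] = 1×6 in, A_gv = 3, A_nv = 1×(6 − 2.5×0.75)×0.5 = 2.0625 in²; tension to near edge: (0.875 − 0.5×0.75)×0.5 = 0.25 in². R_n = min(0.6×65×2.0625, 0.6×50×3) + 1.0×65×0.25 = min(80.438, 90) + 16.25 = 96.688 kips. φR_n = 0.75 × 96.688 = 72.5 kips.
Governing: min(37.3, 99.6, 72.5) = 37.3 kips → bolt shear.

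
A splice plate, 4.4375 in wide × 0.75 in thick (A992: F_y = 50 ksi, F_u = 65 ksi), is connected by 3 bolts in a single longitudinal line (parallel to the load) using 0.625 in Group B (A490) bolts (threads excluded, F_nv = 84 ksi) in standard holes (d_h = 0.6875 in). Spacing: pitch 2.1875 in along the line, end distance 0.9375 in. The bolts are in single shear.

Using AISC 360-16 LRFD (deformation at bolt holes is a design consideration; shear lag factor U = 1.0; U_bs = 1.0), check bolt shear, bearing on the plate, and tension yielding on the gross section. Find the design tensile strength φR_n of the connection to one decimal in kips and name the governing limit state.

58.0 kips (bolt shear governs)

Bolt shear: A_b = π(0.625)²/4 = 0.3068 in². φR_n = 0.75 × 84 × 0.3068 × 3 × 1 = 58.0 kips.
Bearing (0.75 in plate, F_u = 65 ksi): end bolts L_c = 0.9375 − 0.6875/2 = 0.59375, R_n = min(1.2×0.59375×0.75×65, 2.4×0.625×0.75×65) = 34.734 kips/bolt; interior L_c = 2.1875 − 0.6875 = 1.5, R_n = 73.125 kips/bolt. φR_n = 0.75 × (1×34.734 + 2×73.125) = 135.7 kips.
Tension yield (gross): A_g = 4.4375×0.75 = 3.3281 in². φR_n = 0.90 × 50 × 3.3281 = 149.8 kips.
Governing: min(58.0, 135.7, 149.8) = 58.0 kips → bolt shear.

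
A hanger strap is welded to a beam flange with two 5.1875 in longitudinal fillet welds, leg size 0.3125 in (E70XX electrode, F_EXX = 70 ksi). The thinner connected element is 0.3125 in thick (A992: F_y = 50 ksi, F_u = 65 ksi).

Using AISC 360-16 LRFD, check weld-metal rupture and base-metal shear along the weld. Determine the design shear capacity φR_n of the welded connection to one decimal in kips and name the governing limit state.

72.2 kips (weld metal governs)

Weld metal: throat = 0.707×0.3125 = 0.22094 in, L = 2×5.1875 = 10.375 in. φR_n = 0.75 × 0.6 × 70 × 0.22094 × 10.375 = 72.2 kips.
Base metal shear (0.3125 in plate): yield φR_n = 1.0×0.6×50×0.3125×10.375 = 97.3 kips; rupture φR_n = 0.75×0.6×65×0.3125×10.375 = 94.8 kips; take 94.8 kips (rupture).
Governing: min(72.2, 94.8) = 72.2 kips → weld metal.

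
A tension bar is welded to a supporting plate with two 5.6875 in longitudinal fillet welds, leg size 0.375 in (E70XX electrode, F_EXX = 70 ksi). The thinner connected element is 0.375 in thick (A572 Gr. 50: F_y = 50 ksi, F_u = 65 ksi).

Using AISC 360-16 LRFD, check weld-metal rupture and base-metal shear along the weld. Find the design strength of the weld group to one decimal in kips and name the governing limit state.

Weld metal: throat = 0.707×0.375 = 0.26513 in, L = 2×5.6875 = 11.375 in. φR_n = 0.75 × 0.6 × 70 × 0.26513 × 11.375 = 95.0 kips.
Base metal shear (0.375 in plate): yield φR_n = 1.0×0.6×50×0.375×11.375 = 128.0 kips; rupture φR_n = 0.75×0.6×65×0.375×11.375 = 124.8 kips; take 124.8 kips (rupture).
Governing: min(95.0, 124.8) = 95.0 kips → weld metal.

95.0 kips (weld metal governs)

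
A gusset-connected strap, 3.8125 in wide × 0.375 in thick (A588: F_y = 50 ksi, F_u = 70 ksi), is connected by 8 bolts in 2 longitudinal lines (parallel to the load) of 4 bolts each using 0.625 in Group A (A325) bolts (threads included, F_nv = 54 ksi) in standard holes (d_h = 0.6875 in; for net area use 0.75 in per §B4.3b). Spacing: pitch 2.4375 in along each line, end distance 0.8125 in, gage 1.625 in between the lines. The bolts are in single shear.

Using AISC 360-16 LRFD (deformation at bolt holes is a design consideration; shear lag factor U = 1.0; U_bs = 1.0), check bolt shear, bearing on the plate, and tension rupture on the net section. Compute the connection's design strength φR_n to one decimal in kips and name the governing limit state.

Bolt shear: A_b = π(0.625)²/4 = 0.3068 in². φR_n = 0.75 × 54 × 0.3068 × 8 × 1 = 99.4 kips.
Bearing (0.375 in plate, F_u = 70 ksi): end bolts L_c = 0.8125 − 0.6875/2 = 0.46875, R_n = min(1.2×0.46875×0.375×70, 2.4×0.625×0.375×70) = 14.766 kips/bolt; interior L_c = 2.4375 − 0.6875 = 1.75, R_n = 39.375 kips/bolt. φR_n = 0.75 × (2×14.766 + 6×39.375) = 199.3 kips.
Tension rupture (net): A_n = (3.8125 − 2×0.75)×0.375 = 0.86719 in² (U = 1.0, A_e = A_n). φR_n = 0.75 × 70 × 0.86719 = 45.5 kips.
Governing: min(99.4, 199.3, 45.5) = 45.5 kips → net-section rupture.

45.5 kips (net-section rupture governs)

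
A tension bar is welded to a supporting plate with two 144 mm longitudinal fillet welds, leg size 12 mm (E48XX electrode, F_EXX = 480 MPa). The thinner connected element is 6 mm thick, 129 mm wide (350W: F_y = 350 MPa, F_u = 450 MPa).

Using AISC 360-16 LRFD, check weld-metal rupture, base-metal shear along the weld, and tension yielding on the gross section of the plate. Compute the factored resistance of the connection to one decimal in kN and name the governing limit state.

243.8 kN (gross-section yield governs)

Weld metal: throat = 0.707×12 = 8.484 mm, L = 2×144 = 288 mm. φR_n = 0.75 × 0.6 × 480 × 8.484 × 288 = 527.8 kN.
Base metal shear (6 mm plate): yield φR_n = 1.0×0.6×350×6×288 = 362.9 kN; rupture φR_n = 0.75×0.6×450×6×288 = 349.9 kN; take 349.9 kN (rupture).
Tension yield (gross): A_g = 129×6 = 774 mm². φR_n = 0.90 × 350 × 774 = 243.8 kN.
Governing: min(527.8, 349.9, 243.8) = 243.8 kN → gross-section yield.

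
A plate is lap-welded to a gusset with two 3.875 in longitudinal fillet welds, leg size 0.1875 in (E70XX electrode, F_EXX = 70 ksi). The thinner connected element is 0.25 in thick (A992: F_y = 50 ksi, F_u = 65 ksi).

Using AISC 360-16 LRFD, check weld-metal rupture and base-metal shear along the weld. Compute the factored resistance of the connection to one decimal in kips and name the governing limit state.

32.4 kips (weld metal governs)

Weld metal: throat = 0.707×0.1875 = 0.13256 in, L = 2×3.875 = 7.75 in. φR_n = 0.75 × 0.6 × 70 × 0.13256 × 7.75 = 32.4 kips.
Base metal shear (0.25 in plate): yield φR_n = 1.0×0.6×50×0.25×7.75 = 58.1 kips; rupture φR_n = 0.75×0.6×65×0.25×7.75 = 56.7 kips; take 56.7 kips (rupture).
Governing: min(32.4, 56.7) = 32.4 kips → weld metal.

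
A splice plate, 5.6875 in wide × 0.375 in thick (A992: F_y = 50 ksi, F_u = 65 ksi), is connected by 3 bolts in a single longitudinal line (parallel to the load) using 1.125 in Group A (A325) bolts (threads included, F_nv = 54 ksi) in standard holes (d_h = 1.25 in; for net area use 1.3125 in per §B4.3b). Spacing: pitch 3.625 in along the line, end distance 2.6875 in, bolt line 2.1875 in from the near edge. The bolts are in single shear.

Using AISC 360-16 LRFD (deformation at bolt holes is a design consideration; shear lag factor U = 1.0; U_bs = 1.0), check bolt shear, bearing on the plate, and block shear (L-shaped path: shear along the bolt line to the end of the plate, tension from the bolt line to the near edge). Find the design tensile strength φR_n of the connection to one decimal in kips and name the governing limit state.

101.0 kips (block shear governs)

Bolt shear: A_b = π(1.125)²/4 = 0.99402 in². φR_n = 0.75 × 54 × 0.99402 × 3 × 1 = 120.8 kips.
Bearing (0.375 in plate, F_u = 65 ksi): end bolts L_c = 2.6875 − 1.25/2 = 2.0625, R_n = min(1.2×2.0625×0.375×65, 2.4×1.125×0.375×65) = 60.328 kips/bolt; interior L_c = 3.625 − 1.25 = 2.375, R_n = 65.813 kips/bolt. φR_n = 0.75 × (1×60.328 + 2×65.813) = 144.0 kips.
Block shear: shear path 1×[2.6875+2×3.625] = 1×9.9375 in, A_gv = 3.7266, A_nv = 1×(9.9375 − 2.5×1.3125)×0.375 = 2.4961 in²; tension to near edge: (2.1875 − 0.5×1.3125)×0.375 = 0.57422 in². R_n = min(0.6×65×2.4961, 0.6×50×3.7266) + 1.0×65×0.57422 = min(97.348, 111.8) + 37.324 = 134.67 kips. φR_n = 0.75 × 134.67 = 101.0 kips.
Governing: min(120.8, 144.0, 101.0) = 101.0 kips → block shear.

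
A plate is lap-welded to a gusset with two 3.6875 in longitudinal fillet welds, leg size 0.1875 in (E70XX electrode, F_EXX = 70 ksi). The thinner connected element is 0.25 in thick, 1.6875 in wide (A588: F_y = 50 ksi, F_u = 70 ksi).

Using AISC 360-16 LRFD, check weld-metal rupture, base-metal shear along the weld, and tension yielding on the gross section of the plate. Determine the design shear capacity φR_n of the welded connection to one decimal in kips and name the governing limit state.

Weld metal: throat = 0.707×0.1875 = 0.13256 in, L = 2×3.6875 = 7.375 in. φR_n = 0.75 × 0.6 × 70 × 0.13256 × 7.375 = 30.8 kips.
Base metal shear (0.25 in plate): yield φR_n = 1.0×0.6×50×0.25×7.375 = 55.3 kips; rupture φR_n = 0.75×0.6×70×0.25×7.375 = 58.1 kips; take 55.3 kips (yield).
Tension yield (gross): A_g = 1.6875×0.25 = 0.42188 in². φR_n = 0.90 × 50 × 0.42188 = 19.0 kips.
Governing: min(30.8, 55.3, 19.0) = 19.0 kips → gross-section yield.

19.0 kips (gross-section yield governs)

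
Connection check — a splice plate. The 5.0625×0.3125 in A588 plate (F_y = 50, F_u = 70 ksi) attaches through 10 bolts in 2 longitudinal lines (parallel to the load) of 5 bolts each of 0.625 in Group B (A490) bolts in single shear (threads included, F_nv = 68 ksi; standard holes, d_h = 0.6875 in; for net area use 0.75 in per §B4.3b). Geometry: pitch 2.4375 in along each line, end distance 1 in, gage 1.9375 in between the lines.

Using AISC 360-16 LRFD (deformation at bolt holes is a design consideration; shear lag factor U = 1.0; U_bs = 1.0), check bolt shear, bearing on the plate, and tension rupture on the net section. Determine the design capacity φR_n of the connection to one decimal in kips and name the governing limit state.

58.4 kips (net-section rupture governs)

Bolt shear: A_b = π(0.625)²/4 = 0.3068 in². φR_n = 0.75 × 68 × 0.3068 × 10 × 1 = 156.5 kips.
Bearing (0.3125 in plate, F_u = 70 ksi): end bolts L_c = 1 − 0.6875/2 = 0.65625, R_n = min(1.2×0.65625×0.3125×70, 2.4×0.625×0.3125×70) = 17.227 kips/bolt; interior L_c = 2.4375 − 0.6875 = 1.75, R_n = 32.813 kips/bolt. φR_n = 0.75 × (2×17.227 + 8×32.813) = 222.7 kips.
Tension rupture (net): A_n = (5.0625 − 2×0.75)×0.3125 = 1.1133 in² (U = 1.0, A_e = A_n). φR_n = 0.75 × 70 × 1.1133 = 58.4 kips.
Governing: min(156.5, 222.7, 58.4) = 58.4 kips → net-section rupture.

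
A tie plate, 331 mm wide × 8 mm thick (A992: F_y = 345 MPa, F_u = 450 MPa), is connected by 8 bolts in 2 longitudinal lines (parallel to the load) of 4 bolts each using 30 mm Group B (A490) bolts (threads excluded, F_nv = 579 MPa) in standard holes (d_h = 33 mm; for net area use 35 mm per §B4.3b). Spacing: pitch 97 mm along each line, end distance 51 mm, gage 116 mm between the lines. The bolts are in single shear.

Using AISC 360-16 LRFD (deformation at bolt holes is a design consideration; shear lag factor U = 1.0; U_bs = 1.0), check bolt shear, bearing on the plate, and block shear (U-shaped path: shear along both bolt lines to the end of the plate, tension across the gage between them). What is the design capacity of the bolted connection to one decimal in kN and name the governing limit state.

929.9 kN (block shear governs)

Bolt shear: A_b = π(30)²/4 = 706.86 mm². φR_n = 0.75 × 579 × 706.86 × 8 × 1 = 2455.6 kN.
Bearing (8 mm plate, F_u = 450 MPa): end bolts L_c = 51 − 33/2 = 34.5, R_n = min(1.2×34.5×8×450, 2.4×30×8×450) = 149.04 kN/bolt; interior L_c = 97 − 33 = 64, R_n = 259.2 kN/bolt. φR_n = 0.75 × (2×149.04 + 6×259.2) = 1390.0 kN.
Block shear: shear path 2×[51+3×97] = 2×342 mm, A_gv = 5472, A_nv = 2×(342 − 3.5×35)×8 = 3512 mm²; tension across gage: (116 − 1×35)×8 = 648 mm². R_n = min(0.6×450×3512, 0.6×345×5472) + 1.0×450×648 = min(948.24, 1132.7) + 291.6 = 1239.8 kN. φR_n = 0.75 × 1239.8 = 929.9 kN.
Governing: min(2455.6, 1390.0, 929.9) = 929.9 kN → block shear.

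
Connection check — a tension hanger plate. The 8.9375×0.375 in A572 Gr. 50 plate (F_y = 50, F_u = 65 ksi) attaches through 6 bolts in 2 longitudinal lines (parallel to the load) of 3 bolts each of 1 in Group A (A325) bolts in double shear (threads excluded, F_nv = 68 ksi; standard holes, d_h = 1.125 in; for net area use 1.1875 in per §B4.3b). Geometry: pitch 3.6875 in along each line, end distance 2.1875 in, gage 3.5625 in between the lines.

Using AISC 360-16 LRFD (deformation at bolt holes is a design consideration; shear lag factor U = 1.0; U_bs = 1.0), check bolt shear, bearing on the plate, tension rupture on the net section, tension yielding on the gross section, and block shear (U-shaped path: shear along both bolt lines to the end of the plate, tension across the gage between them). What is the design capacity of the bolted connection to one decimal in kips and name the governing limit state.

120.0 kips (net-section rupture governs)

Bolt shear: A_b = π(1)²/4 = 0.7854 in². φR_n = 0.75 × 68 × 0.7854 × 6 × 2 = 480.7 kips.
Bearing (0.375 in plate, F_u = 65 ksi): end bolts L_c = 2.1875 − 1.125/2 = 1.625, R_n = min(1.2×1.625×0.375×65, 2.4×1×0.375×65) = 47.531 kips/bolt; interior L_c = 3.6875 − 1.125 = 2.5625, R_n = 58.5 kips/bolt. φR_n = 0.75 × (2×47.531 + 4×58.5) = 246.8 kips.
Tension rupture (net): A_n = (8.9375 − 2×1.1875)×0.375 = 2.4609 in² (U = 1.0, A_e = A_n). φR_n = 0.75 × 65 × 2.4609 = 120.0 kips.
Tension yield (gross): A_g = 8.9375×0.375 = 3.3516 in². φR_n = 0.90 × 50 × 3.3516 = 150.8 kips.
Block shear: shear path 2×[2.1875+2×3.6875] = 2×9.5625 in, A_gv = 7.1719, A_nv = 2×(9.5625 − 2.5×1.1875)×0.375 = 4.9453 in²; tension across gage: (3.5625 − 1×1.1875)×0.375 = 0.89063 in². R_n = min(0.6×65×4.9453, 0.6×50×7.1719) + 1.0×65×0.89063 = min(192.87, 215.16) + 57.891 = 250.76 kips. φR_n = 0.75 × 250.76 = 188.1 kips.
Governing: min(480.7, 246.8, 120.0, 150.8, 188.1) = 120.0 kips → net-section rupture.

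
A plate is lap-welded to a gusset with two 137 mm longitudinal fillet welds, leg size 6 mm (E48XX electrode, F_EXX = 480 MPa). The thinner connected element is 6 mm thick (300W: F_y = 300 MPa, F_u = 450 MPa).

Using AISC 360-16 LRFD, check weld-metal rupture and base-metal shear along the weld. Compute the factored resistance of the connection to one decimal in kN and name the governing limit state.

251.1 kN (weld metal governs)

Weld metal: throat = 0.707×6 = 4.242 mm, L = 2×137 = 274 mm. φR_n = 0.75 × 0.6 × 480 × 4.242 × 274 = 251.1 kN.
Base metal shear (6 mm plate): yield φR_n = 1.0×0.6×300×6×274 = 295.9 kN; rupture φR_n = 0.75×0.6×450×6×274 = 332.9 kN; take 295.9 kN (yield).
Governing: min(251.1, 295.9) = 251.1 kN → weld metal.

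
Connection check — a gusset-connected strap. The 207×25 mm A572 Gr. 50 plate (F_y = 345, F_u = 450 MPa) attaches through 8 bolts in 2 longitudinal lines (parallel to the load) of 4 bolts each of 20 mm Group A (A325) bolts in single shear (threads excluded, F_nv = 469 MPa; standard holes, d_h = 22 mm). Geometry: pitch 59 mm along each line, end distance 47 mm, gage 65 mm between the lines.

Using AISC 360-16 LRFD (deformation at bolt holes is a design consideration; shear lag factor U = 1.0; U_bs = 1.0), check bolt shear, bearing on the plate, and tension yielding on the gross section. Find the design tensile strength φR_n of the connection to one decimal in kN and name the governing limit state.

884.0 kN (bolt shear governs)

Bolt shear: A_b = π(20)²/4 = 314.16 mm². φR_n = 0.75 × 469 × 314.16 × 8 × 1 = 884.0 kN.
Bearing (25 mm plate, F_u = 450 MPa): end bolts L_c = 47 − 22/2 = 36, R_n = min(1.2×36×25×450, 2.4×20×25×450) = 486 kN/bolt; interior L_c = 59 − 22 = 37, R_n = 499.5 kN/bolt. φR_n = 0.75 × (2×486 + 6×499.5) = 2976.8 kN.
Tension yield (gross): A_g = 207×25 = 5175 mm². φR_n = 0.90 × 345 × 5175 = 1606.8 kN.
Governing: min(884.0, 2976.8, 1606.8) = 884.0 kN → bolt shear.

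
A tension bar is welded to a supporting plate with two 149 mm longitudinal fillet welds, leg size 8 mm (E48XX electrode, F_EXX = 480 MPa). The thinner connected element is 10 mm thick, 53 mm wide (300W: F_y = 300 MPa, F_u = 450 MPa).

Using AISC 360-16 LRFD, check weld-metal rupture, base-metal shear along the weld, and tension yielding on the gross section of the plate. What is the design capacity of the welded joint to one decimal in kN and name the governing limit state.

143.1 kN (gross-section yield governs)

Weld metal: throat = 0.707×8 = 5.656 mm, L = 2×149 = 298 mm. φR_n = 0.75 × 0.6 × 480 × 5.656 × 298 = 364.1 kN.
Base metal shear (10 mm plate): yield φR_n = 1.0×0.6×300×10×298 = 536.4 kN; rupture φR_n = 0.75×0.6×450×10×298 = 603.5 kN; take 536.4 kN (yield).
Tension yield (gross): A_g = 53×10 = 530 mm². φR_n = 0.90 × 300 × 530 = 143.1 kN.
Governing: min(364.1, 536.4, 143.1) = 143.1 kN → gross-section yield.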